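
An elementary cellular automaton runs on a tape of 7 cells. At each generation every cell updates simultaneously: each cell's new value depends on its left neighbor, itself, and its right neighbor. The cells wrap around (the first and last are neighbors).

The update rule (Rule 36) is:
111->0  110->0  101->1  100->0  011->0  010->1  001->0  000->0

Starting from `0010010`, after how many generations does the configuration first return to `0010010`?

0010010

1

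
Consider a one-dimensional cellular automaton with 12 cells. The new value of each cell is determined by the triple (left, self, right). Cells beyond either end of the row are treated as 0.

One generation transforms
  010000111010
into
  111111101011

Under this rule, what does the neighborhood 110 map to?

At position 8 the neighborhood is 110; the next row has 1 there.

1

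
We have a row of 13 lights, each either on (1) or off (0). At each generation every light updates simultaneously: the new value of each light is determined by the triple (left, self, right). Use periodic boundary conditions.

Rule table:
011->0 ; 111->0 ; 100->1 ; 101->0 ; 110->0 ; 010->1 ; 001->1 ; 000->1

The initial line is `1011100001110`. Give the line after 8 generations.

1000011110000
1111100001111
0000011110000
1111100001111  (repeats generation 2; period 2)
generation 8: 1111100001111

1111100001111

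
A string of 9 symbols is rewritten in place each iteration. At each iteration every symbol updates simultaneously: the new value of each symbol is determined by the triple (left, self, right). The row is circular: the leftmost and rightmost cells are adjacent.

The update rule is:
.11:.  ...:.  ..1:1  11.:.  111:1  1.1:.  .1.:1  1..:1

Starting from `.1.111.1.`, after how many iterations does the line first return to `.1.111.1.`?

11..1..11
1.11111.1
...111...
..1.1.1..
.11.1.11.
1...1...1
.1.111.1.

7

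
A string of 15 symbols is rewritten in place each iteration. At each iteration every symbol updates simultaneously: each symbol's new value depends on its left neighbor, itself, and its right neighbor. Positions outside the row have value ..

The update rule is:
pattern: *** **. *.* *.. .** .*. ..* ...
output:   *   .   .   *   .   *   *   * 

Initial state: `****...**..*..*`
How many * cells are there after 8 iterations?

10

iteration 1: .**.***..******
iteration 2: *....*.**.****.
iteration 3: ******.....**.*
iteration 4: .****.*****...*
iteration 5: *.**...***.****
iteration 6: *...***.*...**.
iteration 7: ****.*..****..*
iteration 8: .**..***.**.***
count of *: 10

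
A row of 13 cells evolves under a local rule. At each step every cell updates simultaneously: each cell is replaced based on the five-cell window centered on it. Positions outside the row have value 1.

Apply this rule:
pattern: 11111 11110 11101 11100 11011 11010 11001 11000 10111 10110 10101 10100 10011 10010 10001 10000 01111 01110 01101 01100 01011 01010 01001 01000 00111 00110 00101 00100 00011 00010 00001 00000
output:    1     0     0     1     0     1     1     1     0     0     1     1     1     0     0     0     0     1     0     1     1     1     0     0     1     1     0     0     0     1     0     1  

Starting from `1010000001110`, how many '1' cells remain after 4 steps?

0110011001100
0011111111111
1110111111111
1000001111111
count of 1: 8

8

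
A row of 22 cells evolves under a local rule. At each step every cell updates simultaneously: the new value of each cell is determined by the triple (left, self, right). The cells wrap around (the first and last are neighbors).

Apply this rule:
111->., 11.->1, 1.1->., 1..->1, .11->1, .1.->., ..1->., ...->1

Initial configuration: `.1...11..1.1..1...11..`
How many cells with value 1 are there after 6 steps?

10

step 1: ..11.111....1..11.1111
step 2: 1.11.1.1111..1.11.1..1
step 3: 1.11...1..11...11..1.1
step 4: 1.1111..1.1111.111...1
step 5: 1.1..11...1..1.1.111.1
step 6: 1..1.1111..1.....1.1.1
count of 1: 10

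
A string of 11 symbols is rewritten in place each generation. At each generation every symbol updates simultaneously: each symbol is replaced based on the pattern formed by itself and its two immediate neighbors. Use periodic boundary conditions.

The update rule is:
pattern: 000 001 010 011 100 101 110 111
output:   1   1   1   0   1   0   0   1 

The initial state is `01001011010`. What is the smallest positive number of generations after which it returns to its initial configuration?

11111000011
11110111101
11100011000
01011100111
01001011010

5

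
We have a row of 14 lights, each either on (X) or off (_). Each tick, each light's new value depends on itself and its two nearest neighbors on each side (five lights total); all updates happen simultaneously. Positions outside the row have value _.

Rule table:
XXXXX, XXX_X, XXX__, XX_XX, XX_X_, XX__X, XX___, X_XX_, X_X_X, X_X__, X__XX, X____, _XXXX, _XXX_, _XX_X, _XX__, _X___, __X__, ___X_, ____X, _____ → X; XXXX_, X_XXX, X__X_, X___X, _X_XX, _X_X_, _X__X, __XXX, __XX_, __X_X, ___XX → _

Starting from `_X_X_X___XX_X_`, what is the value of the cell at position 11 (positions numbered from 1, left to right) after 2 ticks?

X__X_XX___XXXX
X____XXX___X_X
position 11 holds _

_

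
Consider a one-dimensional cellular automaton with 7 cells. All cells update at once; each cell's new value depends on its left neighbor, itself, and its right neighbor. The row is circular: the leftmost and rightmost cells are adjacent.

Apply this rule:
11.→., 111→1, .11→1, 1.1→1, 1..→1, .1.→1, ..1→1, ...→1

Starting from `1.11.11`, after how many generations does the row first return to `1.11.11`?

generation 1: .11.111
generation 2: 11.111.
generation 3: 1.111.1
generation 4: .111.11
generation 5: 111.11.
generation 6: 11.11.1
generation 7: 1.11.11

7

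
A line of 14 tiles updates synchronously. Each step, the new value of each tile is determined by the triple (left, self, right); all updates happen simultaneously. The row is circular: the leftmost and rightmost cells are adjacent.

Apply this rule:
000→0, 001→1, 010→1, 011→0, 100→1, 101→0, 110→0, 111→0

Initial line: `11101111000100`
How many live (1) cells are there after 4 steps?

step 1: 00000000101111
step 2: 10000001100000
step 3: 11000010010001
step 4: 00100111111010
count of 1: 8

8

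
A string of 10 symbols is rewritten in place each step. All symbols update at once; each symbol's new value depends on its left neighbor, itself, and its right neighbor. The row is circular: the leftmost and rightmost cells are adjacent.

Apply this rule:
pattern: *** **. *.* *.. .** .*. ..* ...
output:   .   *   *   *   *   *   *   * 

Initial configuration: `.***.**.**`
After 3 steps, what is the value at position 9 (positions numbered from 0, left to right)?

step 1: **.*******
step 2: .***......
step 3: **.*******
position 9 holds *

*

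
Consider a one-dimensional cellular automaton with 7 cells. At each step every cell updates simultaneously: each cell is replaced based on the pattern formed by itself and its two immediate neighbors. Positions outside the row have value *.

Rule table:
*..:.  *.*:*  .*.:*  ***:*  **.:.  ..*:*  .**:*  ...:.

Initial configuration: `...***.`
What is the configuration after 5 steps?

..***.*
.***.**
***.***
**.****
*.*****

*.*****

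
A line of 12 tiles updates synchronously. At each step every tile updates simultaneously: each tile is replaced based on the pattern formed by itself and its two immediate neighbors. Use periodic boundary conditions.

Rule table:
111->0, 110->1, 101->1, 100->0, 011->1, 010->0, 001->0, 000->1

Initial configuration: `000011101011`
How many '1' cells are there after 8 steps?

6

step 1: 011010110111
step 2: 111101111101
step 3: 000111000111
step 4: 010101010101
step 5: 101010101010
step 6: 010101010101  (repeats step 4; period 2)
step 8: 010101010101
count of 1: 6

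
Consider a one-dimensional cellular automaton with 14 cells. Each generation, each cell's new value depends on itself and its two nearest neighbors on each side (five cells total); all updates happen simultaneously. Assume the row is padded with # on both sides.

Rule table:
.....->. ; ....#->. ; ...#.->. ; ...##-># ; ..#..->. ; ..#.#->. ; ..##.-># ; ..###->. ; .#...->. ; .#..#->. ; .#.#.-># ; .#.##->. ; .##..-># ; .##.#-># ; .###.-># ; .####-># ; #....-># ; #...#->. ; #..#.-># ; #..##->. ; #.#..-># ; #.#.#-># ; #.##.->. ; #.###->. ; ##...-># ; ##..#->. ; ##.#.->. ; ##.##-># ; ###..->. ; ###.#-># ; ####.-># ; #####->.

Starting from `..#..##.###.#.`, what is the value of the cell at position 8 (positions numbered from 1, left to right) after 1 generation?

#

.#...###.##.#.
position 8 holds #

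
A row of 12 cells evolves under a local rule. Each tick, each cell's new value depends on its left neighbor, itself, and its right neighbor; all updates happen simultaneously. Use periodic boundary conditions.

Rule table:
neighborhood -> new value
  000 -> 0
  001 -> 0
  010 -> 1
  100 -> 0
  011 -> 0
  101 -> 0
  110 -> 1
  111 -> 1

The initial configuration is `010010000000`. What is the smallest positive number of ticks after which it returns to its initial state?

010010000000

1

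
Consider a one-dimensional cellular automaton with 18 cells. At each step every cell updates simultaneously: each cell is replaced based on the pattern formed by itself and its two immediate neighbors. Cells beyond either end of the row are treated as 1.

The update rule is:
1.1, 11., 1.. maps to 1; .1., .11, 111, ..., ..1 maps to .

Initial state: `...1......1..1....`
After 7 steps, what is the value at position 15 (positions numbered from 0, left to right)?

1...1......1..1...
11...1......1..1..
.11...1......1..1.
1.11...1......1..1
11.11...1......1..
.11.11...1......1.
1.11.11...1......1
position 15 holds .

.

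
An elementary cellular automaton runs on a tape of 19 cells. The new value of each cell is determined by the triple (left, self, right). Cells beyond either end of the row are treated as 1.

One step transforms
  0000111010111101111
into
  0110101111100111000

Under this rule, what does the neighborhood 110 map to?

At position 6 the neighborhood is 110; the next row has 1 there.

1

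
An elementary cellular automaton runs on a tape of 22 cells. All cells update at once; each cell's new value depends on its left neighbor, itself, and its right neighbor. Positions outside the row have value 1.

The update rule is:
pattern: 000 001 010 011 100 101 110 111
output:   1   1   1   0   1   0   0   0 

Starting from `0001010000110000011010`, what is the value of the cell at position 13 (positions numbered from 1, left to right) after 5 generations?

1

1111011111001111100010
0000000000110000011110
1111111111001111100000
0000000000110000011111
1111111111001111100000
position 13 holds 1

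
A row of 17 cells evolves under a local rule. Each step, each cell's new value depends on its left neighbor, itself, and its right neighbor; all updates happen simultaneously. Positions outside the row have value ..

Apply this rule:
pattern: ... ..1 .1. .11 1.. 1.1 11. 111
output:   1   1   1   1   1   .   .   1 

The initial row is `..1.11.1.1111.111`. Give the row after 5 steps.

111.1..1.111..11.
11..1111.11.111.1
1.11111..1..11..1
1.1111.111111.111
1.111..11111..11.

1.111..11111..11.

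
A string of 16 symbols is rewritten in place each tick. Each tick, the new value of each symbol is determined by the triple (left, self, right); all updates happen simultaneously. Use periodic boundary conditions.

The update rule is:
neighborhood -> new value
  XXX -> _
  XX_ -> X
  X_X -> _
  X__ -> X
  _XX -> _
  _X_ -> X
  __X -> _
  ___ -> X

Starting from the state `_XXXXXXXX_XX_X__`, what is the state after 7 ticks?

__X__X_XXX______

________X__X_XXX
XXXXXXX_XX_X___X
______X__X_XXX__
XXXXX_XX_X___XXX
____X__X_XXX____
XXX_XX_X___XXXXX
__X__X_XXX______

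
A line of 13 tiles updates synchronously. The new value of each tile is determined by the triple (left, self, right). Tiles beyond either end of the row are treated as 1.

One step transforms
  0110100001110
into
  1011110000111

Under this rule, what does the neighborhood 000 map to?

At position 6 the neighborhood is 000; the next row has 0 there.

0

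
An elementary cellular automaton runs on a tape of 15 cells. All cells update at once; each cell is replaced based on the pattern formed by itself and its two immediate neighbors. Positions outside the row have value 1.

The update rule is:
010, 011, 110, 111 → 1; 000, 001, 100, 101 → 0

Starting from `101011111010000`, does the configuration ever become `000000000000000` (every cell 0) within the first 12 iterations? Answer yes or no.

101011111010000  (fixed point — unchanged through iteration 12)
iteration 12 is 101011111010000, still not uniform 0

no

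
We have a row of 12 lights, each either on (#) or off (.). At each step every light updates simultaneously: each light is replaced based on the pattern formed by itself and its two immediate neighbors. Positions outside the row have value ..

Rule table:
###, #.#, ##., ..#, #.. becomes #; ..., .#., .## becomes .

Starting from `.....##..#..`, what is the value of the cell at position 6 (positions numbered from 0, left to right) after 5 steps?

#

step 1: ....#.###.#.
step 2: ...#.#.###.#
step 3: ..#.#.#.###.
step 4: .#.#.#.#.###
step 5: #.#.#.#.#.##
position 6 holds #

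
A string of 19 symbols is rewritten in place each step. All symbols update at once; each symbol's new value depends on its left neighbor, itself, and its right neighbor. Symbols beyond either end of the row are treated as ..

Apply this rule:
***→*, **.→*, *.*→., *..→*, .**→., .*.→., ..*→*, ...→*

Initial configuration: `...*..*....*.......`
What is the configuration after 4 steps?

step 1: ***.**.****.*******
step 2: .**..*..***..******
step 3: *.***.**.****.*****
step 4: ...**..*..***..****

...**..*..***..****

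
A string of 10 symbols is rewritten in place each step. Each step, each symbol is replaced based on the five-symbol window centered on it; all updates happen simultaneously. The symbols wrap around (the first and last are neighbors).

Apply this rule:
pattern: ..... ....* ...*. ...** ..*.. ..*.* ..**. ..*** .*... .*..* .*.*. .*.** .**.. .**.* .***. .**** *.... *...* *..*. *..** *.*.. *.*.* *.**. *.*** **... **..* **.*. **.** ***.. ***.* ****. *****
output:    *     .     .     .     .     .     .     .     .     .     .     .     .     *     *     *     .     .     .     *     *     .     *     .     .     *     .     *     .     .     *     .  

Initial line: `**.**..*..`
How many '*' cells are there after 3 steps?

2

step 1: .***.*...*
step 2: ..*..*....
step 3: ........**
count of *: 2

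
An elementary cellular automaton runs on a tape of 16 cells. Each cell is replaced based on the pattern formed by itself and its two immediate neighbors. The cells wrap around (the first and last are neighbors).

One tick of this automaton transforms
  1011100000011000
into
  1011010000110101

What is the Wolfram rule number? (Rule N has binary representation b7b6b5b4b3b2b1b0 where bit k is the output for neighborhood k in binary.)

158

position 3: 111 → 1  (bit 7 = 1)
position 4: 110 → 0  (bit 6 = 0)
position 1: 101 → 0  (bit 5 = 0)
position 5: 100 → 1  (bit 4 = 1)
position 2: 011 → 1  (bit 3 = 1)
position 0: 010 → 1  (bit 2 = 1)
position 10: 001 → 1  (bit 1 = 1)
position 6: 000 → 0  (bit 0 = 0)
bits b7..b0 = 10011110 = 158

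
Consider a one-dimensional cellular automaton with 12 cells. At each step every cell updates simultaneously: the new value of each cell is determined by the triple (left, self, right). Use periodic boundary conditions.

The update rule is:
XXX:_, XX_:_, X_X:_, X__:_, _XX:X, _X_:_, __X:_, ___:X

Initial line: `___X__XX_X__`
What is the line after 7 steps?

___XXXXXXXXX

step 1: XX____X____X
step 2: ___XX___XX_X
step 3: _X_X__X_X___
step 4: __________XX
step 5: _XXXXXXXX_X_
step 6: _X__________
step 7: ___XXXXXXXXX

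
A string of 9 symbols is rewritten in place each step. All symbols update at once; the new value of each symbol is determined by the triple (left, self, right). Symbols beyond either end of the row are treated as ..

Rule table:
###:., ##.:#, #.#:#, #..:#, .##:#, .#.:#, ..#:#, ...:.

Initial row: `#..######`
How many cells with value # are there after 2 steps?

step 1: ####....#
step 2: #..##..##
count of #: 5

5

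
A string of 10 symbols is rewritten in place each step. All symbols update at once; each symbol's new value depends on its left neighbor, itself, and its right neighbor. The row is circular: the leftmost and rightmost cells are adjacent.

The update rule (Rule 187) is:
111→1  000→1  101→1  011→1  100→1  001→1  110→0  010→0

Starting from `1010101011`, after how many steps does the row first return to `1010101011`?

10

0101010111
1010101110
0101011101
1010111010
0101110101
1011101010
0111010101
1110101010
1101010101
1010101011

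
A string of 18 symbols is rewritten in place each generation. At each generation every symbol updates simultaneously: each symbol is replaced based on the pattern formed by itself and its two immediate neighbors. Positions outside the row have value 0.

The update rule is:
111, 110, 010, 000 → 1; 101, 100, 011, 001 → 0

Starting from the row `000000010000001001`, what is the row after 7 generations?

101001010100101001

111111010111101001
011111010011101001
001111010001101001
100111010100101001
100011010100101001
101001010100101001
101001010100101001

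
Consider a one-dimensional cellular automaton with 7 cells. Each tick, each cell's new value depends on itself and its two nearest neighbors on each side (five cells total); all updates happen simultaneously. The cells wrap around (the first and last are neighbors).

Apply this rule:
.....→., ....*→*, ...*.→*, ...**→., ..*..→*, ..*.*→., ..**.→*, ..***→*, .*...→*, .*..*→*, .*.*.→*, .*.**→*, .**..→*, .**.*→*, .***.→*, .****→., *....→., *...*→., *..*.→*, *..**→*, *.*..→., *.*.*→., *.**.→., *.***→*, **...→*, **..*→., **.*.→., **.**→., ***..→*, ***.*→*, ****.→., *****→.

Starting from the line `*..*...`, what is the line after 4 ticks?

.*.*..*

tick 1: *****.*
tick 2: ....*.*
tick 3: *.**.*.
tick 4: .*.*..*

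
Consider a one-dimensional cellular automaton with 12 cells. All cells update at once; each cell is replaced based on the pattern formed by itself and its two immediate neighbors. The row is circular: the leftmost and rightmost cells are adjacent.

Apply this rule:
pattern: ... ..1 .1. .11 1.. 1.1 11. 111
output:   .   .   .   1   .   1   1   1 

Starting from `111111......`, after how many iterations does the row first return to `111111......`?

111111......

1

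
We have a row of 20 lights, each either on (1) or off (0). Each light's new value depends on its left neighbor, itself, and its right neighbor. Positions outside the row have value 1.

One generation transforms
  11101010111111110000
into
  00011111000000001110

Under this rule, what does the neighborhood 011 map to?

0

At position 8 the neighborhood is 011; the next row has 0 there.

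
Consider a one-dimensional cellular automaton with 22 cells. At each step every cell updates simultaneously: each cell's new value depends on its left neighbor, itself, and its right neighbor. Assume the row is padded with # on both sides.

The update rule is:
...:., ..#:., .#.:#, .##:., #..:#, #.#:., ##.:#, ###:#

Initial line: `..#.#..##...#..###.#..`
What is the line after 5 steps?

##..##..##..##.##.#.#.

#.#.##..##..##..##.##.
#.#..##..##..##..#..#.
#.##..##..##..##.##.#.
#..##..##..##..#..#.#.
##..##..##..##.##.#.#.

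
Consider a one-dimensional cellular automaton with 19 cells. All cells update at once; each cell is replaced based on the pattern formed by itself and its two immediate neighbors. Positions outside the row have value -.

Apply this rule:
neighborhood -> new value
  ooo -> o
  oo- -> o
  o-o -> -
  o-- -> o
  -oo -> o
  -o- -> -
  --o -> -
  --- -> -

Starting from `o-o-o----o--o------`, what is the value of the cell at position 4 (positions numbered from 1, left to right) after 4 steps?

step 1: -----o----o--o-----
step 2: ------o----o--o----
step 3: -------o----o--o---
step 4: --------o----o--o--
position 4 holds -

-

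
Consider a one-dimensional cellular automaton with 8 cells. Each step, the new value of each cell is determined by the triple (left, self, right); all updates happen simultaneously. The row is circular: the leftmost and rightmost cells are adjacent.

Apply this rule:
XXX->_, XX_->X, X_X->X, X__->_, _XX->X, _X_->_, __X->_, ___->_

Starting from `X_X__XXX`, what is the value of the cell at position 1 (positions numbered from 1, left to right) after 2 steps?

X

XX___X__
XX______
position 1 holds X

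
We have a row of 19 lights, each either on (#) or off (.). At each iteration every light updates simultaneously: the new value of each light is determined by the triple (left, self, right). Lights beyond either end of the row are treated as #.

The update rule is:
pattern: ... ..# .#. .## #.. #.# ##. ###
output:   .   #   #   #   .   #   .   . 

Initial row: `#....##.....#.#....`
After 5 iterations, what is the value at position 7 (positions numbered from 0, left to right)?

#

iteration 1: ....##.....####...#
iteration 2: ...##.....##.....##
iteration 3: ..##.....##.....##.
iteration 4: .##.....##.....##.#
iteration 5: ##.....##.....##.##
position 7 holds #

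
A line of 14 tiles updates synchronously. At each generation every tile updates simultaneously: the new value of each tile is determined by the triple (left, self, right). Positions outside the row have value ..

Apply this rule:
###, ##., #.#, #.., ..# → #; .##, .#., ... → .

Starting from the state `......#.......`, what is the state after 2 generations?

....#.#.#.....

.....#.#......
....#.#.#.....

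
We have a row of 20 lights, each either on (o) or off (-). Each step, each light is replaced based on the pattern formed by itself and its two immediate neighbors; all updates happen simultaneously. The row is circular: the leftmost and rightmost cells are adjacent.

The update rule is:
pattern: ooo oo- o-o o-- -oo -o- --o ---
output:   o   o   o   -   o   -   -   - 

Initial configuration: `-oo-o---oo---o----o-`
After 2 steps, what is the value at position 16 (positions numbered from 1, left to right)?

-ooo----oo----------
-ooo----oo----------
position 16 holds -

-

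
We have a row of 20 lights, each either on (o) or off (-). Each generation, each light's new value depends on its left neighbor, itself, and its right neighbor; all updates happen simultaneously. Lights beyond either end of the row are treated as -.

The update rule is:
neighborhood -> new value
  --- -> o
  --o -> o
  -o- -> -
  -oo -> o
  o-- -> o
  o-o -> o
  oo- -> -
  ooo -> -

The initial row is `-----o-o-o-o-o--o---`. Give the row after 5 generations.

o-ooo-o-o-oo-oo-oo-o

generation 1: ooooo-o-o-o-o-oo-ooo
generation 2: o----o-o-o-o-oo-oo--
generation 3: -oooo-o-o-o-oo-oo-oo
generation 4: oo---o-o-o-oo-oo-oo-
generation 5: o-ooo-o-o-oo-oo-oo-o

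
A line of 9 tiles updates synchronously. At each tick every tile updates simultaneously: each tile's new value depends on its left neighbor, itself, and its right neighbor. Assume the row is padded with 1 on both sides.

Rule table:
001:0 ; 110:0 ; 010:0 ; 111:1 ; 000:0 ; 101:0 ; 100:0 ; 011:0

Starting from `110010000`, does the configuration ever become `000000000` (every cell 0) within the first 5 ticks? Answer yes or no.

yes

tick 1: 100000000
tick 2: 000000000
all cells are 0 at tick 2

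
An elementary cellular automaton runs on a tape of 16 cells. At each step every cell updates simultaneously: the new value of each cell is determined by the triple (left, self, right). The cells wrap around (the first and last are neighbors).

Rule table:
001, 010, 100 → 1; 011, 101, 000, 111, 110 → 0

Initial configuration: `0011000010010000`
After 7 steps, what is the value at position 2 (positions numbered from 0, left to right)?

0100100111111000
1111111000000100
0000000100001111
1000001110010000
1100010001111001
0010111010000110
0110000011001001
position 2 holds 1

1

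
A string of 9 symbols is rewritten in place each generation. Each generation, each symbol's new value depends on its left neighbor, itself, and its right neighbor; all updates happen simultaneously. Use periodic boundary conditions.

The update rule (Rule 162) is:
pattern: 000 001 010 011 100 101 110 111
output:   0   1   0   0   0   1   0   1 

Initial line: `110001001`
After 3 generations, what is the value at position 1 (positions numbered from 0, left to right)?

0

100010010
000100101
001001010
position 1 holds 0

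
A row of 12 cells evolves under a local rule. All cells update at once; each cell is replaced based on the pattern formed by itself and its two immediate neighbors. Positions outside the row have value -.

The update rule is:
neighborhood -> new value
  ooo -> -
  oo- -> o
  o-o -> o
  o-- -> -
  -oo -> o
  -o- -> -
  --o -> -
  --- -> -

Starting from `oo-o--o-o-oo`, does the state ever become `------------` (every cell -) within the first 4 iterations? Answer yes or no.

no

iteration 1: ooo----o-ooo
iteration 2: o-o-----oo-o
iteration 3: -o------ooo-
iteration 4: --------o-o-
iteration 4 is --------o-o-, still not uniform -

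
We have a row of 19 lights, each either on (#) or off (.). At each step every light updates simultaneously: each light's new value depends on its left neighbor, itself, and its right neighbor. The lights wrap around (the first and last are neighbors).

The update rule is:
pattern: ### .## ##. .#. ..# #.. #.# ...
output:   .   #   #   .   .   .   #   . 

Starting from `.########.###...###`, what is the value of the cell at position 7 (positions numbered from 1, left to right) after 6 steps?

.

##......###.#...#.#
.#......#.##.....##
#........###.....##
#........#.#.....#.
..........#.......#
...................
position 7 holds .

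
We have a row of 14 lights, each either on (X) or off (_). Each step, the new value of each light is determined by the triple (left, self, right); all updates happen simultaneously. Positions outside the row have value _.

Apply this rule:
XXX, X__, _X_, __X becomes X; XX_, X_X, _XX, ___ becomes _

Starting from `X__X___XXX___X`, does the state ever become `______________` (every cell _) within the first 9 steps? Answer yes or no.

no

XXXXX_X_X_X_XX
_XXX__X_X_X___
X_X_XXX_X_XX__
X_X__X__X___X_
X_XXXXXXXX_XXX
X__XXXXXX___X_
XXX_XXXX_X_XXX
_X___XX__X__X_
XXX_X__XXXXXXX
step 9 is XXX_X__XXXXXXX, still not uniform _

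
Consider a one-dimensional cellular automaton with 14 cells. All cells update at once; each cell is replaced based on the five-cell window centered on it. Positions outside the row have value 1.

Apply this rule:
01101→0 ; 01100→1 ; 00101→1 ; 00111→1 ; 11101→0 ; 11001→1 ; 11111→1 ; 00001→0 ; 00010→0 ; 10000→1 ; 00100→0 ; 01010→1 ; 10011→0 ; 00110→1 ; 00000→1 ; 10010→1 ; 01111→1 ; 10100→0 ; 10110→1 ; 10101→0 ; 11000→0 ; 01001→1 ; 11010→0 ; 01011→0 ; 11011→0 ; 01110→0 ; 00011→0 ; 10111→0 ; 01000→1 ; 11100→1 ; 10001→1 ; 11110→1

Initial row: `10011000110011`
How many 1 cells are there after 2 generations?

generation 1: 11011010111011
generation 2: 10010000000001
count of 1: 3

3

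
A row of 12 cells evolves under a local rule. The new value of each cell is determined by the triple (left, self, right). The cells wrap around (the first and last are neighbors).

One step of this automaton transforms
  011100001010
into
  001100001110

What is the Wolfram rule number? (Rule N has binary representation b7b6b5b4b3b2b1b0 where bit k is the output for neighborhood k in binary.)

position 2: 111 → 1  (bit 7 = 1)
position 3: 110 → 1  (bit 6 = 1)
position 9: 101 → 1  (bit 5 = 1)
position 4: 100 → 0  (bit 4 = 0)
position 1: 011 → 0  (bit 3 = 0)
position 8: 010 → 1  (bit 2 = 1)
position 0: 001 → 0  (bit 1 = 0)
position 5: 000 → 0  (bit 0 = 0)
bits b7..b0 = 11100100 = 228

228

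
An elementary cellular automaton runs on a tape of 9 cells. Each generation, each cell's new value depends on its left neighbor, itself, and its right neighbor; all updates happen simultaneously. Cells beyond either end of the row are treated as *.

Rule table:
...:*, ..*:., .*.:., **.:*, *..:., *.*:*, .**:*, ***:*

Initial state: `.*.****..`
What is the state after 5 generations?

*.*****..
*******..
*******..  (fixed point — unchanged through generation 5)

*******..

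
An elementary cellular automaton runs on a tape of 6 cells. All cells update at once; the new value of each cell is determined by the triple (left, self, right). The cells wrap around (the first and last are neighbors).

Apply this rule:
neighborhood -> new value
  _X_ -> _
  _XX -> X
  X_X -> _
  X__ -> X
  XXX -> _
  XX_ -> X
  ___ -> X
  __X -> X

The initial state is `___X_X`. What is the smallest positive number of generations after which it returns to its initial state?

6

XXX___
X_XXXX
X_X___
___XXX
XXXX_X
___X_X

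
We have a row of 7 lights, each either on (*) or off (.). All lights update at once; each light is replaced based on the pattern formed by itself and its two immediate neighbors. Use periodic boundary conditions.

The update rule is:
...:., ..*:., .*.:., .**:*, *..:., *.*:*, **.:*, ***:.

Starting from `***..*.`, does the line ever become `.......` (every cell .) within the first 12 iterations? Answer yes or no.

yes

*.*...*
**....*
.*....*
*......
.......
all cells are . at iteration 5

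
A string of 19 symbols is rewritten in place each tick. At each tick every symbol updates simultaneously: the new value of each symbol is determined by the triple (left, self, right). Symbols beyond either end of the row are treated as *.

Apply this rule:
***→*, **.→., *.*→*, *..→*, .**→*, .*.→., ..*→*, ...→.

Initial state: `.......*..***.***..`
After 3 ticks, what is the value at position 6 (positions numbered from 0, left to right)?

*

*.....*.****.***.**
.*...*.****.***.***
*.*.*.****.***.****
position 6 holds *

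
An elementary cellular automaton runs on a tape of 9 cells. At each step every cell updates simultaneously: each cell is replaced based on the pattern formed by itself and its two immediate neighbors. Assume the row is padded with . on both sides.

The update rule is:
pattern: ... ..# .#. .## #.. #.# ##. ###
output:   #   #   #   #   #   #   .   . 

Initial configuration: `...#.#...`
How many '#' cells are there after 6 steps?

1

#########
#........
#########  (repeats step 1; period 2)
step 6: #........
count of #: 1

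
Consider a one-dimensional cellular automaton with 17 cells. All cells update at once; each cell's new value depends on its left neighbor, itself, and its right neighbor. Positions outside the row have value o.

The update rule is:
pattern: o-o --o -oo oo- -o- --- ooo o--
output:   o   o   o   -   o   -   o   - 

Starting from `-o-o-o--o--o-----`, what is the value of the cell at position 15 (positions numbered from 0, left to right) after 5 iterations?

o

oooooo-oo-oo----o
ooooo-oo-oo----oo
oooo-oo-oo----ooo
ooo-oo-oo----oooo
oo-oo-oo----ooooo
position 15 holds o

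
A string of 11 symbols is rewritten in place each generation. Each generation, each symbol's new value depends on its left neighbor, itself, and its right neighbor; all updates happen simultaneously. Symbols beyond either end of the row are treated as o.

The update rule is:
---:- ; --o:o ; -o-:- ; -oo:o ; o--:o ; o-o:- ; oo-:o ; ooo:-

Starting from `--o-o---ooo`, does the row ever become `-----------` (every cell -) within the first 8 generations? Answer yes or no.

no

oo---o-oo--
-oo-o--oooo
-oo--ooo---
-ooooo-oo-o
-o---o-oo-o
--o-o--oo-o
oo---oooo-o
-oo-oo--o-o
generation 8 is -oo-oo--o-o, still not uniform -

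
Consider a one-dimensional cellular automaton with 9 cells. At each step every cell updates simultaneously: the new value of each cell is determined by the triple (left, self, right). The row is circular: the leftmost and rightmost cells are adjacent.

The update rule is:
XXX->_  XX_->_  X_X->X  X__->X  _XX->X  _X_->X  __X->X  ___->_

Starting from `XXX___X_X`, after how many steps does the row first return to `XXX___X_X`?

3

___X_XXXX
X_XXXX___
XXX___X_X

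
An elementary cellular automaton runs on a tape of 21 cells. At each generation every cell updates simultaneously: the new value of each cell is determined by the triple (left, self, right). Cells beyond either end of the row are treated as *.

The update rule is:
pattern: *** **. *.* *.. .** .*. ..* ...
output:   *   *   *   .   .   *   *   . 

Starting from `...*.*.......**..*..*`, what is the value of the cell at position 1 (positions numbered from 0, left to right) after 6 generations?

generation 1: ..****......*.*.**.*.
generation 2: .*.***.....*****.****
generation 3: ***.**....*.*****.***
generation 4: ****.*...***.*****.**
generation 5: ******..*.***.*****.*
generation 6: ******.***.***.*****.
position 1 holds *

*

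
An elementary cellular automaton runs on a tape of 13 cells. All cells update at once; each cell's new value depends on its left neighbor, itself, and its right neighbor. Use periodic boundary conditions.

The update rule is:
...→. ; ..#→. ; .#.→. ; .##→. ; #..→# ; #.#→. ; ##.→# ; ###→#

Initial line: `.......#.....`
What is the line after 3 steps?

..........#..

........#....
.........#...
..........#..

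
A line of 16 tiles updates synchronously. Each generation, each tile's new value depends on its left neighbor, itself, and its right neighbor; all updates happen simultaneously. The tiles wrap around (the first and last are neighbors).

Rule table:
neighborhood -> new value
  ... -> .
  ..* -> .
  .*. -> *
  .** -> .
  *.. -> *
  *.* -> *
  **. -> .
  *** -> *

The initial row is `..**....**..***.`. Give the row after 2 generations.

*...**....**.***

....*.....*..*.*
*...**....**.***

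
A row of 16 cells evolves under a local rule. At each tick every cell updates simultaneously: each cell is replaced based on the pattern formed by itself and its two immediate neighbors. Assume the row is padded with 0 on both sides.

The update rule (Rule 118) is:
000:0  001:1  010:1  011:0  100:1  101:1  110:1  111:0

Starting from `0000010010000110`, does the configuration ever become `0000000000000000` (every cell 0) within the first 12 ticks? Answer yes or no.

0000111111001011
0001000001111101
0011100010000111
0100110111001001
1111011001111111
0001101110000001
0010110011000011
0111011101100101
1001100110111111
1110111011000001
0011001101100011
0101110110110101
tick 12 is 0101110110110101, still not uniform 0

no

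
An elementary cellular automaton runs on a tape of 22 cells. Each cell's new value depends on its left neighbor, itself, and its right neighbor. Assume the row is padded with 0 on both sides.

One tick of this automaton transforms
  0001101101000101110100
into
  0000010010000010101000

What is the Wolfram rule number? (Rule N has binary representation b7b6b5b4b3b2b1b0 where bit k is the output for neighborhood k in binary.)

160

position 16: 111 → 1  (bit 7 = 1)
position 4: 110 → 0  (bit 6 = 0)
position 5: 101 → 1  (bit 5 = 1)
position 10: 100 → 0  (bit 4 = 0)
position 3: 011 → 0  (bit 3 = 0)
position 9: 010 → 0  (bit 2 = 0)
position 2: 001 → 0  (bit 1 = 0)
position 0: 000 → 0  (bit 0 = 0)
bits b7..b0 = 10100000 = 160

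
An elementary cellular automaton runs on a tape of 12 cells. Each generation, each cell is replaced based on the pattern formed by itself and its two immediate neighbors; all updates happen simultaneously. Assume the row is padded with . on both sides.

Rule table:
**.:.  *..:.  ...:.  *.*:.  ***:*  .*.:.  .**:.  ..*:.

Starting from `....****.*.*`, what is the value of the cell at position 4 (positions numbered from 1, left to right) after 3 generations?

.....**.....
............
............
position 4 holds .

.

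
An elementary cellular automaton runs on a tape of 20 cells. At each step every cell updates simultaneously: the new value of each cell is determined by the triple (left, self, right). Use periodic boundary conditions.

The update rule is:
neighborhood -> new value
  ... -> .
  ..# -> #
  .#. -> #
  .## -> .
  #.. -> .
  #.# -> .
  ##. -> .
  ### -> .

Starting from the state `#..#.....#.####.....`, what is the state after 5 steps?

....##.........##...

#.##....##.........#
.......#..........#.
......##.........##.
.....#..........#...
....##.........##...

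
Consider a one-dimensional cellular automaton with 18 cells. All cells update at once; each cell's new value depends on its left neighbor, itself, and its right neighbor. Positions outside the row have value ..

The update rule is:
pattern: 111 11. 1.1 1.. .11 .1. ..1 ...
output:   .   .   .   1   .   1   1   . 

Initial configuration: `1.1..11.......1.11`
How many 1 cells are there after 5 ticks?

tick 1: 1.111..1.....11...
tick 2: 1....1111...1..1..
tick 3: 11..1....1.111111.
tick 4: ..1111..11.......1
tick 5: .1....11..1.....11
count of 1: 6

6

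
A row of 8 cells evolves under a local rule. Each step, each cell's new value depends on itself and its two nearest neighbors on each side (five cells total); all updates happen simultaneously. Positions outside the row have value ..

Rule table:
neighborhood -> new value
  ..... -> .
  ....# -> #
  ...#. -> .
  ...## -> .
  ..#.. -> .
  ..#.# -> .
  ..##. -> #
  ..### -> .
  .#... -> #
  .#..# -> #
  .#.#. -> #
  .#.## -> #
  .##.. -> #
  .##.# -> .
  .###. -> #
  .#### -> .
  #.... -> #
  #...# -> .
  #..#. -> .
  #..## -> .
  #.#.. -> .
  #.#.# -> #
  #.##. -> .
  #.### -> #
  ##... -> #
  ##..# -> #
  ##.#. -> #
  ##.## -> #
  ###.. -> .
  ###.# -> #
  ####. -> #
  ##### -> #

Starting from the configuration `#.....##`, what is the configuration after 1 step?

.##.#.##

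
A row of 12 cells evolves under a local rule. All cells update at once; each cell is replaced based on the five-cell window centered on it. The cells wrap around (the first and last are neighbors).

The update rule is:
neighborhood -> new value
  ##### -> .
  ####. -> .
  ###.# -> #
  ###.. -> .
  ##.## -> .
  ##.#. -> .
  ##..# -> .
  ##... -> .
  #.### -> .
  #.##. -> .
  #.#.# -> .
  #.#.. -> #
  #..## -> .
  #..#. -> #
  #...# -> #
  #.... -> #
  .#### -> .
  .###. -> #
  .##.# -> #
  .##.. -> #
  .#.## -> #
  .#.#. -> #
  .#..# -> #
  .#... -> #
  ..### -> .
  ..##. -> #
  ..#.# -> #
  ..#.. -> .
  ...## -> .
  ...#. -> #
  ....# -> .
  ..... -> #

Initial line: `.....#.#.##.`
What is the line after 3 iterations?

###.###.#.#.
.##..##..#.#
#.#..##.###.

#.#..##.###.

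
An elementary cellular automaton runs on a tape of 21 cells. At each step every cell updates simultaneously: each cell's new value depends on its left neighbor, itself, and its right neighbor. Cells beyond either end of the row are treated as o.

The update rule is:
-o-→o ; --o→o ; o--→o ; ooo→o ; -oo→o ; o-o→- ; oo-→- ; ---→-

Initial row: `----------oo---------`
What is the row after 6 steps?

step 1: o--------oo-o-------o
step 2: -o------oo--oo-----oo
step 3: -oo----oo-ooo-o---ooo
step 4: -o-o--oo--oo--oo-oooo
step 5: -o-oooo-ooo-ooo--oooo
step 6: -o-ooo--oo--oo-oooooo

-o-ooo--oo--oo-oooooo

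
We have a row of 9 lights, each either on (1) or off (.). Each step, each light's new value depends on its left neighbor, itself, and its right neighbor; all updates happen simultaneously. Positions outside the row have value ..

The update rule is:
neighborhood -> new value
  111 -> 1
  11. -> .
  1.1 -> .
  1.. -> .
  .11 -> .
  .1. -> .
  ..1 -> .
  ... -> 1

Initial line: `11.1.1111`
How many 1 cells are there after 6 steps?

......11.
11111....
.111..111
..1....1.
1...11...
..1....11
count of 1: 3

3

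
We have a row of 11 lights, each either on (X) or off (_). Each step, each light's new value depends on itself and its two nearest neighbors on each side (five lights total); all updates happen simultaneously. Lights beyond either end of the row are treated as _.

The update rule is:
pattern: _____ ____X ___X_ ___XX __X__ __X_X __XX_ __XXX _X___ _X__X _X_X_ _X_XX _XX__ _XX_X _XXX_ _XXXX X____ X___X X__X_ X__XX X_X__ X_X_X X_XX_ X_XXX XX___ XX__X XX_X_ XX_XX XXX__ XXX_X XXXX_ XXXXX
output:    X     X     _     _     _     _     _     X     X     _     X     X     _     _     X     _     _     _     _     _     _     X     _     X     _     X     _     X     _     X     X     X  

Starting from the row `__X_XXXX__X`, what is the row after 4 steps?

X_XX___XX__

step 1: X__XX_X_X__
step 2: ______XX_X_
step 3: XXXXX_____X
step 4: X_XX___XX__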